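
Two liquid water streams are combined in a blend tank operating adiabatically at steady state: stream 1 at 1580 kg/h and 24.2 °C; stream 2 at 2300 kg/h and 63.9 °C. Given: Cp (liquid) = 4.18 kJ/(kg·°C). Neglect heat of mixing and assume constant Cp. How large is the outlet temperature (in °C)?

T_out = 47.7 °C

Energy balance with Q = 0: Σ ṁᵢCp,ᵢ(T_out − Tᵢ) = 0
Σ ṁᵢCp,ᵢTᵢ = 1580×4.18×24.2 + 2300×4.18×63.9 = 774160
Σ ṁᵢCp,ᵢ = 1580×4.18 + 2300×4.18 = 16218
T_out = 774160 / 16218 = 47.734 °C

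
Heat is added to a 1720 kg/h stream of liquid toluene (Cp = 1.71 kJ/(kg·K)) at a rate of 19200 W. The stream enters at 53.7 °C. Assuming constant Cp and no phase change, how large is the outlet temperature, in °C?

Q = 19200 W = 69120 kJ/h
ΔT = Q/(ṁ·Cp) = 69120/(1720×1.71) = 23.501 K
T_out = 53.7 + 23.501 = 77.201 °C

T_out = 77.2 °C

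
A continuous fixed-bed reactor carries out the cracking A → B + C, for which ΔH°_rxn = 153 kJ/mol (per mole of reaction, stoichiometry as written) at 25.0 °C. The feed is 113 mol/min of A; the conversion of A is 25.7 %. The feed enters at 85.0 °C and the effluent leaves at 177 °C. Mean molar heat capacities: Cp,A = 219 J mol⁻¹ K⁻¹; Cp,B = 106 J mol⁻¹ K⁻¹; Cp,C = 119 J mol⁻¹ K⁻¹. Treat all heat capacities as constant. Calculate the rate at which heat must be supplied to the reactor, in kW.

Q_in = 112 kW

Extent of reaction ξ = 0.257 × 113 = 29.041 mol/min
Reaction term: ξ·ΔH°_rxn = 29.041 × 153 = 4443.3 kJ/min
Sensible, feed 85.0→25 °C: -1484.8 kJ/min
Outlet flows (mol/min): A 83.959, B 29.041, C 29.041
Sensible, products 25→177 °C: 3788 kJ/min
Q = ΔH = 6746.5 kJ/min = 112.44 kW
Heat supplied = 112.44 kW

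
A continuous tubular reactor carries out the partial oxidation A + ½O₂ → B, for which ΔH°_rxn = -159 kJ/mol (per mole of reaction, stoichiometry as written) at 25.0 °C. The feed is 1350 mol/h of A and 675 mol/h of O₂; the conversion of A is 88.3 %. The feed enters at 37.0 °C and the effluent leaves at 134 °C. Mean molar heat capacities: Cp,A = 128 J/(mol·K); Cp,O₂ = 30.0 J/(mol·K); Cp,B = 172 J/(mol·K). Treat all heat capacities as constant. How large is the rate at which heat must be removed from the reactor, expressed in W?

Q_out = 46400 W

Extent of reaction ξ = 0.883 × 1350 = 1192 mol/h
Reaction term: ξ·ΔH°_rxn = 1192 × -159 = -189540 kJ/h
Sensible, feed 37.0→25 °C: -2316.6 kJ/h
Outlet flows (mol/h): A 157.95, O₂ 78.975, B 1192
Sensible, products 25→134 °C: 24811 kJ/h
Q = ΔH = -167040 kJ/h = -46.401 kW
Heat removed = 46401 W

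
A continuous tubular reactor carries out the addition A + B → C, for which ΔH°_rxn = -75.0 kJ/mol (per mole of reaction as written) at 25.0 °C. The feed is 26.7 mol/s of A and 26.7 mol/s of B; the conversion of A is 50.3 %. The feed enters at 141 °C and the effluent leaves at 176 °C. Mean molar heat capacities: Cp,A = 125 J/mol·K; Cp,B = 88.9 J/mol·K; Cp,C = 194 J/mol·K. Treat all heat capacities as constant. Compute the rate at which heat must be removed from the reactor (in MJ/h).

Q_out = 3050 MJ/h

Extent of reaction ξ = 0.503 × 26.7 = 13.43 mol/s
Reaction term: ξ·ΔH°_rxn = 13.43 × -75.0 = -1007.3 kJ/s
Sensible, feed 141→25 °C: -662.49 kJ/s
Outlet flows (mol/s): A 13.27, B 13.27, C 13.43
Sensible, products 25→176 °C: 822.02 kJ/s
Q = ΔH = -847.72 kJ/s = -847.72 kW
Heat removed = 3051.8 MJ/h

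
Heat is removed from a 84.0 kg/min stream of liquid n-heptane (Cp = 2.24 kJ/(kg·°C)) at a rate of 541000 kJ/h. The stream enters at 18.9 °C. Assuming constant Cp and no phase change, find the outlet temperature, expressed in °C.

T_out = -29.0 °C

Q = 541000 kJ/h = 9016.7 kJ/min
ΔT = Q/(ṁ·Cp) = 9016.7/(84.0×2.24) = 47.92 K
T_out = 18.9 − 47.92 = -29.02 °C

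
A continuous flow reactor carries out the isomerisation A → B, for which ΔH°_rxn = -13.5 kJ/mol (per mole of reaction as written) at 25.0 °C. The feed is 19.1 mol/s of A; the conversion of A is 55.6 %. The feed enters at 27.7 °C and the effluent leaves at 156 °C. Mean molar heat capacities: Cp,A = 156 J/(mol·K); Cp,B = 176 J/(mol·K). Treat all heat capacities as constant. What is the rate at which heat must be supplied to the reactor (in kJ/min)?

Extent of reaction ξ = 0.556 × 19.1 = 10.62 mol/s
Reaction term: ξ·ΔH°_rxn = 10.62 × -13.5 = -143.36 kJ/s
Sensible, feed 27.7→25 °C: -8.0449 kJ/s
Outlet flows (mol/s): A 8.4804, B 10.62
Sensible, products 25→156 °C: 418.15 kJ/s
Q = ΔH = 266.74 kJ/s = 266.74 kW
Heat supplied = 16004 kJ/min

Q_in = 16000 kJ/min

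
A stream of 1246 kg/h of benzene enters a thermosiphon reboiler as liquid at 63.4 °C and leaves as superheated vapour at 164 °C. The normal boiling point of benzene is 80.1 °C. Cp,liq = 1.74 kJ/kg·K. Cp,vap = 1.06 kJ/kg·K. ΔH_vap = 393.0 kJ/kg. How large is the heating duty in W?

Q = 177000 W

liquid 63.4→80.1 °C: 29.058 kJ/kg
vaporisation at 80.1 °C: 393 kJ/kg
vapour 80.1→164 °C: 88.934 kJ/kg
Δh = 29.058 + 393 + 88.934 = 510.99 kJ/kg
Q = ṁ·Δh = 1246 kg/h × 510.99 kJ/kg = 636700 kJ/h
|Q| = 176.86 kW = 176860 W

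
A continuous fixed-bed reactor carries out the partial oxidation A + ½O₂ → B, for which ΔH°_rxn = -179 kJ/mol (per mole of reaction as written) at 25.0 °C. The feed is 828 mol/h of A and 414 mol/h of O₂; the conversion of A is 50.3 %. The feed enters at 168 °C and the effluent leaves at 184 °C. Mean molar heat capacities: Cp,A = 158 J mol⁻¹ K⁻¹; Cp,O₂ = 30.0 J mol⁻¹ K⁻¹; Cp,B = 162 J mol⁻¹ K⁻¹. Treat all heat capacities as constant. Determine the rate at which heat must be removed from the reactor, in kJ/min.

Q_out = 1220 kJ/min

Extent of reaction ξ = 0.503 × 828 = 416.48 mol/h
Reaction term: ξ·ΔH°_rxn = 416.48 × -179 = -74551 kJ/h
Sensible, feed 168→25 °C: -20484 kJ/h
Outlet flows (mol/h): A 411.52, O₂ 205.76, B 416.48
Sensible, products 25→184 °C: 22047 kJ/h
Q = ΔH = -72987 kJ/h = -20.274 kW
Heat removed = 1216.5 kJ/min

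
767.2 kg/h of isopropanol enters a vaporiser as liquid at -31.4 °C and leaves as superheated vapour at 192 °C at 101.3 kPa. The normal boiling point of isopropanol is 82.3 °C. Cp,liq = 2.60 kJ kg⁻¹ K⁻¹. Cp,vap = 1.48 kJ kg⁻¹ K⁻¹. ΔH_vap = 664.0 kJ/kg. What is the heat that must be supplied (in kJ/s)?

Q = 239 kJ/s

liquid -31.4→82.3 °C: 295.62 kJ/kg
vaporisation at 82.3 °C: 664 kJ/kg
vapour 82.3→192 °C: 162.36 kJ/kg
Δh = 295.62 + 664 + 162.36 = 1122 kJ/kg
Q = ṁ·Δh = 767.2 kg/h × 1122 kJ/kg = 860780 kJ/h
|Q| = 239.11 kW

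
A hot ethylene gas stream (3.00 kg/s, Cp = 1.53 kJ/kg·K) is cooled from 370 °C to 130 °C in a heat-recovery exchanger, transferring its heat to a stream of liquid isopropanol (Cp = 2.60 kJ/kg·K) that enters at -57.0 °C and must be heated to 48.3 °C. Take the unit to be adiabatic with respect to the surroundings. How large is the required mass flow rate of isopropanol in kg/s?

Heat released by hot stream: Q = 3.00 × 1.53 × (370 − 130) = 1101.6 kJ/s
Energy balance on cold side (adiabatic exchanger): Q = ṁ_c·Cp_c·(T_c,out − T_c,in)
ṁ_c = 1101.6 / [2.60 × (48.3 − -57.0)] = 4.0237 kg/s

ṁ_c = 4.02 kg/s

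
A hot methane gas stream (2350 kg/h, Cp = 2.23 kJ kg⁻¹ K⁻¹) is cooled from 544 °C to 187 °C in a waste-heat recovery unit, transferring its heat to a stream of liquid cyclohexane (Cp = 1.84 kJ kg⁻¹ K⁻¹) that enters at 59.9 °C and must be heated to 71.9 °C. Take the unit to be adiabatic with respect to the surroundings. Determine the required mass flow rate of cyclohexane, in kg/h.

Heat released by hot stream: Q = 2350 × 2.23 × (544 − 187) = 1.8709e+06 kJ/h
Energy balance on cold side (adiabatic exchanger): Q = ṁ_c·Cp_c·(T_c,out − T_c,in)
ṁ_c = 1.8709e+06 / [1.84 × (71.9 − 59.9)] = 84731 kg/h

ṁ_c = 84700 kg/h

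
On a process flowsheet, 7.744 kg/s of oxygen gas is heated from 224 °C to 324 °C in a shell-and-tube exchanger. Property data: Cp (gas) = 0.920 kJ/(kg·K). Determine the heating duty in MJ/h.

Q = 2560 MJ/h

Q = ṁ·Cp·ΔT = 7.744 × 0.920 × (324 − 224) = 712.45 kJ/s
Heating duty = 2564.8 MJ/h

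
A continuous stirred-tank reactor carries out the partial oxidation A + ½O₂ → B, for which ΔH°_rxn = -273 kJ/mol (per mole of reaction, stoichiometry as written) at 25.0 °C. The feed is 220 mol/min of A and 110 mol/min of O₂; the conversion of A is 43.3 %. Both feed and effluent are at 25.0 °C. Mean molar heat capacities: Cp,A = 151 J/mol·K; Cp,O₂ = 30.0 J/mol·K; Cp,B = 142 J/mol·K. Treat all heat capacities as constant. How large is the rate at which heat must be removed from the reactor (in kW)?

Q_out = 433 kW

Extent of reaction ξ = 0.433 × 220 = 95.26 mol/min
Reaction term: ξ·ΔH°_rxn = 95.26 × -273 = -26006 kJ/min
Q = ΔH = -26006 kJ/min = -433.43 kW
Heat removed = 433.43 kW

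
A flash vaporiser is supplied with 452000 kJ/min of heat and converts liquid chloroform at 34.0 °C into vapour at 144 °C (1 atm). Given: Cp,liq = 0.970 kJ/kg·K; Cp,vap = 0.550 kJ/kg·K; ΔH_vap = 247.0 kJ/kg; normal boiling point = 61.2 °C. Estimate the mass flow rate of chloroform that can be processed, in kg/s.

ṁ = 23.6 kg/s

Δh = 0.970×(61.2−34.0) + 247.0 + 0.550×(144−61.2) = 318.92 kJ/kg
Q = 452000 kJ/min = 7533.3 kJ/s = 7533.3 kJ/s
ṁ = Q/Δh = 7533.3 / 318.92 = 23.621 kg/s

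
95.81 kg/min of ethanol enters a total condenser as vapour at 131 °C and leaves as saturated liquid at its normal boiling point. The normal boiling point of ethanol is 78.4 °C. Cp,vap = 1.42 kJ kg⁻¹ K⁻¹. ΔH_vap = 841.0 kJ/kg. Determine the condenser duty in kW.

vapour 131→78.4 °C: -74.692 kJ/kg
condensation at 78.4 °C: -841 kJ/kg
Δh = -74.692 + -841 = -915.69 kJ/kg
Q = ṁ·Δh = 95.81 kg/min × -915.69 kJ/kg = -87732 kJ/min
|Q| = 1462.2 kW

Q_c = 1460 kW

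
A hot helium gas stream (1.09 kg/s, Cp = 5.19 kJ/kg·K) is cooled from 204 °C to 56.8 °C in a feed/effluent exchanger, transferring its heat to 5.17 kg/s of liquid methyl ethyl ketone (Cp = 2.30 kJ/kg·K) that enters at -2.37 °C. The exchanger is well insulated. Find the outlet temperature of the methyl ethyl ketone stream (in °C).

Heat released by hot stream: Q = 1.09 × 5.19 × (204 − 56.8) = 832.73 kJ/s
Energy balance on cold side (adiabatic exchanger): Q = ṁ_c·Cp_c·(T_c,out − T_c,in)
T_c,out = -2.37 + 832.73/(5.17 × 2.30) = 67.66 °C

T_c,out = 67.7 °C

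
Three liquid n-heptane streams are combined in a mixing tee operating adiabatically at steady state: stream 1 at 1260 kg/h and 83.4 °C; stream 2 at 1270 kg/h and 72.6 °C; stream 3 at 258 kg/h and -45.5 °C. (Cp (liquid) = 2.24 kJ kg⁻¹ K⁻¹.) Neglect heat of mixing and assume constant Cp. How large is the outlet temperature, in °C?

Energy balance with Q = 0: Σ ṁᵢCp,ᵢ(T_out − Tᵢ) = 0
T_out = Σ ṁᵢCp,ᵢTᵢ / Σ ṁᵢCp,ᵢ
      = 415630 / 6245.1 = 66.552 °C

T_out = 66.6 °C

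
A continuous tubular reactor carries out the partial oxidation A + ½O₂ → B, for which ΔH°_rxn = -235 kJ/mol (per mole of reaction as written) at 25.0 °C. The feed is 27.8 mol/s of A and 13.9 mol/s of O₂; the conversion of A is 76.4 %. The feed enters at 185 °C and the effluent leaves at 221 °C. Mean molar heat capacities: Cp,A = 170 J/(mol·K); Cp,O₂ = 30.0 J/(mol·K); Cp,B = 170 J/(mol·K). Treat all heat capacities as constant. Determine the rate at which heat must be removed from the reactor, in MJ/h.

Q_out = 17500 MJ/h

Extent of reaction ξ = 0.764 × 27.8 = 21.239 mol/s
Reaction term: ξ·ΔH°_rxn = 21.239 × -235 = -4991.2 kJ/s
Sensible, feed 185→25 °C: -822.88 kJ/s
Outlet flows (mol/s): A 6.5608, O₂ 3.2804, B 21.239
Sensible, products 25→221 °C: 945.58 kJ/s
Q = ΔH = -4868.5 kJ/s = -4868.5 kW
Heat removed = 17527 MJ/h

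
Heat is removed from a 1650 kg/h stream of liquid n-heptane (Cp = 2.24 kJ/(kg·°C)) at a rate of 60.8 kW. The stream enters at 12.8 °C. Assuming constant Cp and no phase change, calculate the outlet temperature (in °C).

Q = 60.8 kW = 218880 kJ/h
ΔT = Q/(ṁ·Cp) = 218880/(1650×2.24) = 59.221 K
T_out = 12.8 − 59.221 = -46.421 °C

T_out = -46.4 °C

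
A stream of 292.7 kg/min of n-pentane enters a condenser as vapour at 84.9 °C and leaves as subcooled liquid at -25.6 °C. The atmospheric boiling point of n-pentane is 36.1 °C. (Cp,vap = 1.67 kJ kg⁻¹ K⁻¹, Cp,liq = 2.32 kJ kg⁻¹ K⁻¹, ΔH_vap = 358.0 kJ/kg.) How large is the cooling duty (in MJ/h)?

vapour 84.9→36.1 °C: -81.496 kJ/kg
condensation at 36.1 °C: -358 kJ/kg
liquid 36.1→-25.6 °C: -143.14 kJ/kg
Δh = -81.496 + -358 + -143.14 = -582.64 kJ/kg
Q = ṁ·Δh = 292.7 kg/min × -582.64 kJ/kg = -170540 kJ/min
|Q| = 2842.3 kW = 10232 MJ/h

Q_c = 10200 MJ/h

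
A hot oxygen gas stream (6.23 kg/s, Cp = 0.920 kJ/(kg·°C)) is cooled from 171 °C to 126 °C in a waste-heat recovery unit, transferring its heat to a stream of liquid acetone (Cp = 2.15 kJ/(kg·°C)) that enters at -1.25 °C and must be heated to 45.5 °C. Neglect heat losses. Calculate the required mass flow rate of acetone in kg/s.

Heat released by hot stream: Q = 6.23 × 0.920 × (171 − 126) = 257.92 kJ/s
Energy balance on cold side (adiabatic exchanger): Q = ṁ_c·Cp_c·(T_c,out − T_c,in)
ṁ_c = 257.92 / [2.15 × (45.5 − -1.25)] = 2.5661 kg/s

ṁ_c = 2.57 kg/s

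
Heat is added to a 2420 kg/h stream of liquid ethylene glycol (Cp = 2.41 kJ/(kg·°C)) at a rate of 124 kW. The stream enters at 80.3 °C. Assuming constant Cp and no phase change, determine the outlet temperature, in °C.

T_out = 157 °C

Q = 124 kW = 446400 kJ/h
ΔT = Q/(ṁ·Cp) = 446400/(2420×2.41) = 76.541 K
T_out = 80.3 + 76.541 = 156.84 °C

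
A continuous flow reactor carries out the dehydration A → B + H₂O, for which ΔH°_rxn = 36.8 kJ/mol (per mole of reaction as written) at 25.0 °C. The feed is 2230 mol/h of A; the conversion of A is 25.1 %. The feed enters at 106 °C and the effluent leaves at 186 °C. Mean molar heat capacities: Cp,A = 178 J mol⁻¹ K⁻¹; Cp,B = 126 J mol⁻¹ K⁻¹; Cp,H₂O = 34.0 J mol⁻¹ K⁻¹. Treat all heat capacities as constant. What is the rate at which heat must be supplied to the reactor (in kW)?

Q_in = 14.1 kW

Extent of reaction ξ = 0.251 × 2230 = 559.73 mol/h
Reaction term: ξ·ΔH°_rxn = 559.73 × 36.8 = 20598 kJ/h
Sensible, feed 106→25 °C: -32152 kJ/h
Outlet flows (mol/h): A 1670.3, B 559.73, H₂O 559.73
Sensible, products 25→186 °C: 62285 kJ/h
Q = ΔH = 50731 kJ/h = 14.092 kW
Heat supplied = 14.092 kW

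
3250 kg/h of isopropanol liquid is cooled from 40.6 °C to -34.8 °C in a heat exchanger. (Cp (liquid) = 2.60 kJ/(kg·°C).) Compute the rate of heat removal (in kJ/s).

Q = ṁ·Cp·ΔT = 3250 × 2.60 × (-34.8 − 40.6) = -637130 kJ/h
Converting: 637130 / 3600 s = 176.98 kW

Q_c = 177 kJ/s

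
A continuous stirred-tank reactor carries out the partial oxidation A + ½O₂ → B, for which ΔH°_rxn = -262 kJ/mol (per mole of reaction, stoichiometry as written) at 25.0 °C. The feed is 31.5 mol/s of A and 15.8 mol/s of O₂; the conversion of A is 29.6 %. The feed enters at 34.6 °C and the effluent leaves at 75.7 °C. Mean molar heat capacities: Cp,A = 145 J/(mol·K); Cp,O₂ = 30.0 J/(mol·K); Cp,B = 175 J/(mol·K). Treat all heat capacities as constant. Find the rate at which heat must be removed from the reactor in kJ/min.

Q_out = 134000 kJ/min

Extent of reaction ξ = 0.296 × 31.5 = 9.324 mol/s
Reaction term: ξ·ΔH°_rxn = 9.324 × -262 = -2442.9 kJ/s
Sensible, feed 34.6→25 °C: -48.398 kJ/s
Outlet flows (mol/s): A 22.176, O₂ 11.138, B 9.324
Sensible, products 25→75.7 °C: 262.69 kJ/s
Q = ΔH = -2228.6 kJ/s = -2228.6 kW
Heat removed = 133720 kJ/min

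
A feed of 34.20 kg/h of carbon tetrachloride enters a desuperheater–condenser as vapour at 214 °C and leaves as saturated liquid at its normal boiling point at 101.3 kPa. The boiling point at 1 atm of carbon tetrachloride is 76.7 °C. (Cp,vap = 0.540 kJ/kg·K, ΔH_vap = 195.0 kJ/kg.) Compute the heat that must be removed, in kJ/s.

Q_c = 2.56 kJ/s

vapour 214→76.7 °C: -74.142 kJ/kg
condensation at 76.7 °C: -195 kJ/kg
Δh = -74.142 + -195 = -269.14 kJ/kg
Q = ṁ·Δh = 34.20 kg/h × -269.14 kJ/kg = -9204.7 kJ/h
|Q| = 2.5568 kW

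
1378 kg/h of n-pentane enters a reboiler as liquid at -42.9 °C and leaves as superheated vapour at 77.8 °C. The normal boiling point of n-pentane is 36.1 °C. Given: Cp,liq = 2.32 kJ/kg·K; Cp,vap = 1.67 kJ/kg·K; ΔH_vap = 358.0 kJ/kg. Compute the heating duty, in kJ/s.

liquid -42.9→36.1 °C: 183.28 kJ/kg
vaporisation at 36.1 °C: 358 kJ/kg
vapour 36.1→77.8 °C: 69.639 kJ/kg
Δh = 183.28 + 358 + 69.639 = 610.92 kJ/kg
Q = ṁ·Δh = 1378 kg/h × 610.92 kJ/kg = 841850 kJ/h
|Q| = 233.85 kW

Q = 234 kJ/s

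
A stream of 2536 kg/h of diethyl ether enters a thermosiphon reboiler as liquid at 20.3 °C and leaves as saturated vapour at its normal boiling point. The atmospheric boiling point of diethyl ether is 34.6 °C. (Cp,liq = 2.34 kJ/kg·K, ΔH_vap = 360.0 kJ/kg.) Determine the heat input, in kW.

Q = 277 kW

liquid 20.3→34.6 °C: 33.462 kJ/kg
vaporisation at 34.6 °C: 360 kJ/kg
Δh = 33.462 + 360 = 393.46 kJ/kg
Q = ṁ·Δh = 2536 kg/h × 393.46 kJ/kg = 997820 kJ/h
|Q| = 277.17 kW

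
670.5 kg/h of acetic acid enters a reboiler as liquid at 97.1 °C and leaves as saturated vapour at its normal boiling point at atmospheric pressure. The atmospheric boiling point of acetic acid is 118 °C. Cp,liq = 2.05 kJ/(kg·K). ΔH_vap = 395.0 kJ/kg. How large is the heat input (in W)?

liquid 97.1→118 °C: 42.845 kJ/kg
vaporisation at 118 °C: 395 kJ/kg
Δh = 42.845 + 395 = 437.85 kJ/kg
Q = ṁ·Δh = 670.5 kg/h × 437.85 kJ/kg = 293580 kJ/h
|Q| = 81.549 kW = 81549 W

Q = 81500 W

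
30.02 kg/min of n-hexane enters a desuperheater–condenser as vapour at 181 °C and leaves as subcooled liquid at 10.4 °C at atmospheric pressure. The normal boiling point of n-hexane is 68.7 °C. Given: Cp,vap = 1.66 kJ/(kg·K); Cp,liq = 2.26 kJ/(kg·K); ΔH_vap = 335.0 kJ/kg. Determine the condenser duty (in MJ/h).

Q_c = 1180 MJ/h

vapour 181→68.7 °C: -186.42 kJ/kg
condensation at 68.7 °C: -335 kJ/kg
liquid 68.7→10.4 °C: -131.76 kJ/kg
Δh = -186.42 + -335 + -131.76 = -653.18 kJ/kg
Q = ṁ·Δh = 30.02 kg/min × -653.18 kJ/kg = -19608 kJ/min
|Q| = 326.81 kW = 1176.5 MJ/h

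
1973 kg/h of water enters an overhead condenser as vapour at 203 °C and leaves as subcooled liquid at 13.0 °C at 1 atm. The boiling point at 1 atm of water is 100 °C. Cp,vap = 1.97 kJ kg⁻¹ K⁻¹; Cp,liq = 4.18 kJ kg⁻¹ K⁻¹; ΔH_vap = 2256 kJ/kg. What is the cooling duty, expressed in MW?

vapour 203→100 °C: -202.91 kJ/kg
condensation at 100 °C: -2256 kJ/kg
liquid 100→13.0 °C: -363.66 kJ/kg
Δh = -202.91 + -2256 + -363.66 = -2822.6 kJ/kg
Q = ṁ·Δh = 1973 kg/h × -2822.6 kJ/kg = -5.5689e+06 kJ/h
|Q| = 1546.9 kW = 1.5469 MW

Q_c = 1.55 MW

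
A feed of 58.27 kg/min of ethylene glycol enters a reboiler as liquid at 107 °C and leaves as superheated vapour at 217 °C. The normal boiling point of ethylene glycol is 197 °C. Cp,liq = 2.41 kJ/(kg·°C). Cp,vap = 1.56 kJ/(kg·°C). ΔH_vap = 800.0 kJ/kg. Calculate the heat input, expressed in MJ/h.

liquid 107→197 °C: 216.9 kJ/kg
vaporisation at 197 °C: 800 kJ/kg
vapour 197→217 °C: 31.2 kJ/kg
Δh = 216.9 + 800 + 31.2 = 1048.1 kJ/kg
Q = ṁ·Δh = 58.27 kg/min × 1048.1 kJ/kg = 61073 kJ/min
|Q| = 1017.9 kW = 3664.4 MJ/h

Q = 3660 MJ/h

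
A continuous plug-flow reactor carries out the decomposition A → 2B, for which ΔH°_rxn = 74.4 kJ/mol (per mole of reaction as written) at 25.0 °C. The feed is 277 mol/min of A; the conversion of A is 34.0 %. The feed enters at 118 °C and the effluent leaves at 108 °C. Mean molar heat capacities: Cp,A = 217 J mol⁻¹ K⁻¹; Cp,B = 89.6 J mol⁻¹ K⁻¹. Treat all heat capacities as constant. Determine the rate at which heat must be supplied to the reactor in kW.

Extent of reaction ξ = 0.340 × 277 = 94.18 mol/min
Reaction term: ξ·ΔH°_rxn = 94.18 × 74.4 = 7007 kJ/min
Sensible, feed 118→25 °C: -5590.1 kJ/min
Outlet flows (mol/min): A 182.82, B 188.36
Sensible, products 25→108 °C: 4693.6 kJ/min
Q = ΔH = 6110.4 kJ/min = 101.84 kW
Heat supplied = 101.84 kW

Q_in = 102 kW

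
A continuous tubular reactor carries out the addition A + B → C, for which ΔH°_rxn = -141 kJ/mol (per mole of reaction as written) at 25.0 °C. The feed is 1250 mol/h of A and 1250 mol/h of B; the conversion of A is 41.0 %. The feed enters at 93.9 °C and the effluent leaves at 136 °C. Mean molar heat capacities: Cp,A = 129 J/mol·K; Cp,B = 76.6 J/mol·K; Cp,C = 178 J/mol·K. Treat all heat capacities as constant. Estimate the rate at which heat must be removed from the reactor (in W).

Q_out = 17500 W

Extent of reaction ξ = 0.410 × 1250 = 512.5 mol/h
Reaction term: ξ·ΔH°_rxn = 512.5 × -141 = -72262 kJ/h
Sensible, feed 93.9→25 °C: -17707 kJ/h
Outlet flows (mol/h): A 737.5, B 737.5, C 512.5
Sensible, products 25→136 °C: 26957 kJ/h
Q = ΔH = -63013 kJ/h = -17.504 kW
Heat removed = 17504 W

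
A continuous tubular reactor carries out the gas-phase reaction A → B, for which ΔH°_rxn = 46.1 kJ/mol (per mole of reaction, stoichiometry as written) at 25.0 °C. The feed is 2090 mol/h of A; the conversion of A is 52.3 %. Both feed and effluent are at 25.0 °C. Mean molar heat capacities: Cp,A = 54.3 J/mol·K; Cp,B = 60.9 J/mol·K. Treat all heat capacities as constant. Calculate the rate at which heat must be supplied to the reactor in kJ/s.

Extent of reaction ξ = 0.523 × 2090 = 1093.1 mol/h
Reaction term: ξ·ΔH°_rxn = 1093.1 × 46.1 = 50391 kJ/h
Q = ΔH = 50391 kJ/h = 13.997 kW
Heat supplied = 13.997 kJ/s

Q_in = 14.0 kJ/s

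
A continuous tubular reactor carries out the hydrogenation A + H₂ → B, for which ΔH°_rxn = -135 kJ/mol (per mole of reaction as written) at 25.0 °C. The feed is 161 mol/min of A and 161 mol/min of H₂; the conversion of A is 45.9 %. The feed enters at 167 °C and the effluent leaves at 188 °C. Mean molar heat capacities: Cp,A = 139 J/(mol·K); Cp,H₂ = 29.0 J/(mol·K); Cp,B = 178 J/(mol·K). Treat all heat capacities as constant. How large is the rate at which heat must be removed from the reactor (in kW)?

Extent of reaction ξ = 0.459 × 161 = 73.899 mol/min
Reaction term: ξ·ΔH°_rxn = 73.899 × -135 = -9976.4 kJ/min
Sensible, feed 167→25 °C: -3840.8 kJ/min
Outlet flows (mol/min): A 87.101, H₂ 87.101, B 73.899
Sensible, products 25→188 °C: 4529.3 kJ/min
Q = ΔH = -9287.9 kJ/min = -154.8 kW
Heat removed = 154.8 kW

Q_out = 155 kW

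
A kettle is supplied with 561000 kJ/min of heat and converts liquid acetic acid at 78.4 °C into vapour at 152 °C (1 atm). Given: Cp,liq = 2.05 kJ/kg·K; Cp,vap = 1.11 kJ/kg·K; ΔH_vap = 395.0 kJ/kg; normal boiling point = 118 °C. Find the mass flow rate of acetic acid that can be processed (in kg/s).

Δh = 2.05×(118−78.4) + 395.0 + 1.11×(152−118) = 513.92 kJ/kg
Q = 561000 kJ/min = 9350 kJ/s = 9350 kJ/s
ṁ = Q/Δh = 9350 / 513.92 = 18.193 kg/s

ṁ = 18.2 kg/s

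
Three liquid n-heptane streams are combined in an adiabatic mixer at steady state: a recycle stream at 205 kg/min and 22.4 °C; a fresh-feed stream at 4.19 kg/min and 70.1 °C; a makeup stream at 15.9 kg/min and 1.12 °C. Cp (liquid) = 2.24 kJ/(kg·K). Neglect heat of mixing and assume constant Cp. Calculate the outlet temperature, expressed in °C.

Energy balance with Q = 0: Σ ṁᵢCp,ᵢ(T_out − Tᵢ) = 0
Σ ṁᵢCp,ᵢTᵢ = 205×2.24×22.4 + 4.19×2.24×70.1 + 15.9×2.24×1.12 = 10984
Σ ṁᵢCp,ᵢ = 205×2.24 + 4.19×2.24 + 15.9×2.24 = 504.2
T_out = 10984 / 504.2 = 21.785 °C

T_out = 21.8 °C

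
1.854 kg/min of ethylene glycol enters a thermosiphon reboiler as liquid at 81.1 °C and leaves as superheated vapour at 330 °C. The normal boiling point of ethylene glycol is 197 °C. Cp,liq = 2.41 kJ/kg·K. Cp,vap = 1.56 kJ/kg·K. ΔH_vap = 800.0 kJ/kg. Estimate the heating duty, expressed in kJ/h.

liquid 81.1→197 °C: 279.32 kJ/kg
vaporisation at 197 °C: 800 kJ/kg
vapour 197→330 °C: 207.48 kJ/kg
Δh = 279.32 + 800 + 207.48 = 1286.8 kJ/kg
Q = ṁ·Δh = 1.854 kg/min × 1286.8 kJ/kg = 2385.7 kJ/min
|Q| = 39.762 kW = 143140 kJ/h

Q = 143000 kJ/h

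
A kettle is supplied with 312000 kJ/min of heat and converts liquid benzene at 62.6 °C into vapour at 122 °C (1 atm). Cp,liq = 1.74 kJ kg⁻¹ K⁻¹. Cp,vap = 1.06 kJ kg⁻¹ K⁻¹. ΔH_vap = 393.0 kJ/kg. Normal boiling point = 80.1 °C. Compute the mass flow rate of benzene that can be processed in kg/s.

Δh = 1.74×(80.1−62.6) + 393.0 + 1.06×(122−80.1) = 467.86 kJ/kg
Q = 312000 kJ/min = 5200 kJ/s = 5200 kJ/s
ṁ = Q/Δh = 5200 / 467.86 = 11.114 kg/s

ṁ = 11.1 kg/s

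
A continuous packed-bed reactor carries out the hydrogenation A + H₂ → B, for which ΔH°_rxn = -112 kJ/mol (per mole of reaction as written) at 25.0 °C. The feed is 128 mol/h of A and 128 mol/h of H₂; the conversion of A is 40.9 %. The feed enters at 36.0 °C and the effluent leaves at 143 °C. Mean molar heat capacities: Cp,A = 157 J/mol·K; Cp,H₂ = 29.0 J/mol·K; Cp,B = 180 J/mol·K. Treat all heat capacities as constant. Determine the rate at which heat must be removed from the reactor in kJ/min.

Q_out = 55.9 kJ/min

Extent of reaction ξ = 0.409 × 128 = 52.352 mol/h
Reaction term: ξ·ΔH°_rxn = 52.352 × -112 = -5863.4 kJ/h
Sensible, feed 36.0→25 °C: -261.89 kJ/h
Outlet flows (mol/h): A 75.648, H₂ 75.648, B 52.352
Sensible, products 25→143 °C: 2772.3 kJ/h
Q = ΔH = -3353 kJ/h = -0.9314 kW
Heat removed = 55.884 kJ/min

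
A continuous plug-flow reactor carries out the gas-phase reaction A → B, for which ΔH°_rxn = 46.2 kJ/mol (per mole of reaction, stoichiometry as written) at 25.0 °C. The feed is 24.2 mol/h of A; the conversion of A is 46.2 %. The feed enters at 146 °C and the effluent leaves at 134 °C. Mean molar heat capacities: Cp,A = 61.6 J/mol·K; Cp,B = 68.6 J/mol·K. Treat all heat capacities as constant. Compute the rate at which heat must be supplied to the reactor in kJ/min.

Q_in = 8.45 kJ/min

Extent of reaction ξ = 0.462 × 24.2 = 11.18 mol/h
Reaction term: ξ·ΔH°_rxn = 11.18 × 46.2 = 516.53 kJ/h
Sensible, feed 146→25 °C: -180.38 kJ/h
Outlet flows (mol/h): A 13.02, B 11.18
Sensible, products 25→134 °C: 171.02 kJ/h
Q = ΔH = 507.18 kJ/h = 0.14088 kW
Heat supplied = 8.4529 kJ/min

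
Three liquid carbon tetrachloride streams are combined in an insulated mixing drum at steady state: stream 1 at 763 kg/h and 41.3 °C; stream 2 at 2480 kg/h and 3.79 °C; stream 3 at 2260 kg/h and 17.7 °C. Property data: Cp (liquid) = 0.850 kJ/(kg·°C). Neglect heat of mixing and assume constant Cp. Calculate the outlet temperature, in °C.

T_out = 14.7 °C

Energy balance with Q = 0: Σ ṁᵢCp,ᵢ(T_out − Tᵢ) = 0
T_out = Σ ṁᵢCp,ᵢTᵢ / Σ ṁᵢCp,ᵢ
      = 68776 / 4677.6 = 14.703 °C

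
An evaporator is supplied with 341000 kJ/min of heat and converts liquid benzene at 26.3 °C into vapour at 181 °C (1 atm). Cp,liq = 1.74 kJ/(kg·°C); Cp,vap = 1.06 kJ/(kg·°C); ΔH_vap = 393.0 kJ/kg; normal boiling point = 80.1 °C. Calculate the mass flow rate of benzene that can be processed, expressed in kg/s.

Δh = 1.74×(80.1−26.3) + 393.0 + 1.06×(181−80.1) = 593.57 kJ/kg
Q = 341000 kJ/min = 5683.3 kJ/s = 5683.3 kJ/s
ṁ = Q/Δh = 5683.3 / 593.57 = 9.5749 kg/s

ṁ = 9.57 kg/s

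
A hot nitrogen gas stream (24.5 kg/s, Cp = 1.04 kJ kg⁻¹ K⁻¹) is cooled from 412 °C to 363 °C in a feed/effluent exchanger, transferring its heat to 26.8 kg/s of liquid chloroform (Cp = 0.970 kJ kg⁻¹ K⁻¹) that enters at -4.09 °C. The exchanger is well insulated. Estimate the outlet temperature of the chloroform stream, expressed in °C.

T_c,out = 43.9 °C

Heat released by hot stream: Q = 24.5 × 1.04 × (412 − 363) = 1248.5 kJ/s
Energy balance on cold side (adiabatic exchanger): Q = ṁ_c·Cp_c·(T_c,out − T_c,in)
T_c,out = -4.09 + 1248.5/(26.8 × 0.970) = 43.937 °C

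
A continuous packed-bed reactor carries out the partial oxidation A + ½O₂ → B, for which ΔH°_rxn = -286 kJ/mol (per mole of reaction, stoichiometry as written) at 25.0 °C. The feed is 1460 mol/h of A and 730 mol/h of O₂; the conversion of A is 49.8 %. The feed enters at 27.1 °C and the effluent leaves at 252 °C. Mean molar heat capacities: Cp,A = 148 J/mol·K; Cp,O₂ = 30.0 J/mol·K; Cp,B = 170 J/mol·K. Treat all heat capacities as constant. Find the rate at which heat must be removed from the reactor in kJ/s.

Q_out = 42.6 kJ/s

Extent of reaction ξ = 0.498 × 1460 = 727.08 mol/h
Reaction term: ξ·ΔH°_rxn = 727.08 × -286 = -207940 kJ/h
Sensible, feed 27.1→25 °C: -499.76 kJ/h
Outlet flows (mol/h): A 732.92, O₂ 366.46, B 727.08
Sensible, products 25→252 °C: 55177 kJ/h
Q = ΔH = -153270 kJ/h = -42.574 kW
Heat removed = 42.574 kJ/s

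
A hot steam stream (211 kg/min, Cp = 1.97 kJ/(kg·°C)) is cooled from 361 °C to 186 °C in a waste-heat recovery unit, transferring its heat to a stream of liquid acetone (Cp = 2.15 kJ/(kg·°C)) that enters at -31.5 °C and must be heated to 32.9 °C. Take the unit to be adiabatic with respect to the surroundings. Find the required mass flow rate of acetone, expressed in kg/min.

Heat released by hot stream: Q = 211 × 1.97 × (361 − 186) = 72742 kJ/min
Energy balance on cold side (adiabatic exchanger): Q = ṁ_c·Cp_c·(T_c,out − T_c,in)
ṁ_c = 72742 / [2.15 × (32.9 − -31.5)] = 525.37 kg/min

ṁ_c = 525 kg/min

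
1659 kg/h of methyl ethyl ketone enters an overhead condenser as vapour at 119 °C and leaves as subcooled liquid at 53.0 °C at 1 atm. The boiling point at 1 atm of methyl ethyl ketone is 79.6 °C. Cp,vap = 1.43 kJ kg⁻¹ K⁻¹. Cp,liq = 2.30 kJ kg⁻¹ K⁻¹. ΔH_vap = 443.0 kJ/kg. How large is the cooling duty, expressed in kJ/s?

Q_c = 258 kJ/s

vapour 119→79.6 °C: -56.342 kJ/kg
condensation at 79.6 °C: -443 kJ/kg
liquid 79.6→53.0 °C: -61.18 kJ/kg
Δh = -56.342 + -443 + -61.18 = -560.52 kJ/kg
Q = ṁ·Δh = 1659 kg/h × -560.52 kJ/kg = -929910 kJ/h
|Q| = 258.31 kW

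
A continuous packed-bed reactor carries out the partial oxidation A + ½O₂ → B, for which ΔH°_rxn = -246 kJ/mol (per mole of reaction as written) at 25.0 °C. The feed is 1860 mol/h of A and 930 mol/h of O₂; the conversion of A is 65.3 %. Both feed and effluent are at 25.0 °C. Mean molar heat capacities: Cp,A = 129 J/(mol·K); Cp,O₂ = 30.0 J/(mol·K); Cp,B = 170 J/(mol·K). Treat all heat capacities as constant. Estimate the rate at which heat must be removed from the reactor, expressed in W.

Q_out = 83000 W

Extent of reaction ξ = 0.653 × 1860 = 1214.6 mol/h
Reaction term: ξ·ΔH°_rxn = 1214.6 × -246 = -298790 kJ/h
Q = ΔH = -298790 kJ/h = -82.996 kW
Heat removed = 82996 W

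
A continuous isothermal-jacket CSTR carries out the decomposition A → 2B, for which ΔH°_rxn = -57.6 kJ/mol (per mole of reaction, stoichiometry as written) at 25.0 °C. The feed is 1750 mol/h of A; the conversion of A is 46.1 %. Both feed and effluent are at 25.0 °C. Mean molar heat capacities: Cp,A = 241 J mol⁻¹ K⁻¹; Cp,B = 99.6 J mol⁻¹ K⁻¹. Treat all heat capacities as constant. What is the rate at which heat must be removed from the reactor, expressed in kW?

Extent of reaction ξ = 0.461 × 1750 = 806.75 mol/h
Reaction term: ξ·ΔH°_rxn = 806.75 × -57.6 = -46469 kJ/h
Q = ΔH = -46469 kJ/h = -12.908 kW
Heat removed = 12.908 kW

Q_out = 12.9 kW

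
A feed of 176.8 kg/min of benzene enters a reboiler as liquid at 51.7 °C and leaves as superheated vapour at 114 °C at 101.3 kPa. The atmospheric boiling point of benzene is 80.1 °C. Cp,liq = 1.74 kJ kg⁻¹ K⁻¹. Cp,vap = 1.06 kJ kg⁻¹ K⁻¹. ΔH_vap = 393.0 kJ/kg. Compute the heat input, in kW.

Q = 1410 kW

liquid 51.7→80.1 °C: 49.416 kJ/kg
vaporisation at 80.1 °C: 393 kJ/kg
vapour 80.1→114 °C: 35.934 kJ/kg
Δh = 49.416 + 393 + 35.934 = 478.35 kJ/kg
Q = ṁ·Δh = 176.8 kg/min × 478.35 kJ/kg = 84572 kJ/min
|Q| = 1409.5 kW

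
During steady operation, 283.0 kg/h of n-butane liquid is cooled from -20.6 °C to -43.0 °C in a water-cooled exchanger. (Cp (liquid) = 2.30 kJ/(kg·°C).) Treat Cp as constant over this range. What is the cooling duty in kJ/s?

Q_c = 4.05 kJ/s

Q = ṁ·Cp·ΔT = 283.0 × 2.30 × (-43.0 − -20.6) = -14580 kJ/h
Converting: 14580 / 3600 s = 4.05 kW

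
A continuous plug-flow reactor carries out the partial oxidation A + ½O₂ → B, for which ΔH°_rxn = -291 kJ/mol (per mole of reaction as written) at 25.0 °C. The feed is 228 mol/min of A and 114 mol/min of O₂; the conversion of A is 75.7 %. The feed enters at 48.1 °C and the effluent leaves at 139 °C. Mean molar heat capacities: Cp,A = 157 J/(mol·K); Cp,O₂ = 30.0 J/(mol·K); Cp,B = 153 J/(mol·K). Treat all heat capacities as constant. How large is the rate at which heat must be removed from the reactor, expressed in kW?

Extent of reaction ξ = 0.757 × 228 = 172.6 mol/min
Reaction term: ξ·ΔH°_rxn = 172.6 × -291 = -50225 kJ/min
Sensible, feed 48.1→25 °C: -905.89 kJ/min
Outlet flows (mol/min): A 55.404, O₂ 27.702, B 172.6
Sensible, products 25→139 °C: 4096.8 kJ/min
Q = ΔH = -47035 kJ/min = -783.91 kW
Heat removed = 783.91 kW

Q_out = 784 kW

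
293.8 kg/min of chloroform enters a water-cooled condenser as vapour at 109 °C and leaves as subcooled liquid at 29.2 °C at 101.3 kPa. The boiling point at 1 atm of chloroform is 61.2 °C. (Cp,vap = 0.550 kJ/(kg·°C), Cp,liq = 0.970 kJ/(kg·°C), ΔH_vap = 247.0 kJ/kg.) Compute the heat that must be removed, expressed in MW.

Q_c = 1.49 MW

vapour 109→61.2 °C: -26.29 kJ/kg
condensation at 61.2 °C: -247 kJ/kg
liquid 61.2→29.2 °C: -31.04 kJ/kg
Δh = -26.29 + -247 + -31.04 = -304.33 kJ/kg
Q = ṁ·Δh = 293.8 kg/min × -304.33 kJ/kg = -89412 kJ/min
|Q| = 1490.2 kW = 1.4902 MW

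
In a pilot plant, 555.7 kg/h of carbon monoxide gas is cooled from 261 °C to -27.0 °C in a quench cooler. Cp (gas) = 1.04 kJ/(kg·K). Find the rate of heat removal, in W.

Q_c = 46200 W

Q = ṁ·Cp·ΔT = 555.7 × 1.04 × (-27.0 − 261) = -166440 kJ/h
Converting: 166440 / 3600 s = 46.234 kW
Cooling duty = 46234 W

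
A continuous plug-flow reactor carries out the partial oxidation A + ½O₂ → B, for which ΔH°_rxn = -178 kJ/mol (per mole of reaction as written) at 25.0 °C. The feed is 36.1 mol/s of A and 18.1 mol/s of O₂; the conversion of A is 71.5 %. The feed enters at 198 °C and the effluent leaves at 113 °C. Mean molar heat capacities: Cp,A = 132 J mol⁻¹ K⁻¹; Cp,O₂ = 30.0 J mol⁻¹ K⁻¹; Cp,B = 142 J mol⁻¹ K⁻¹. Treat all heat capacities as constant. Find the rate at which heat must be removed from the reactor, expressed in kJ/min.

Q_out = 303000 kJ/min

Extent of reaction ξ = 0.715 × 36.1 = 25.811 mol/s
Reaction term: ξ·ΔH°_rxn = 25.811 × -178 = -4594.4 kJ/s
Sensible, feed 198→25 °C: -918.32 kJ/s
Outlet flows (mol/s): A 10.289, O₂ 5.1943, B 25.811
Sensible, products 25→113 °C: 455.76 kJ/s
Q = ΔH = -5057 kJ/s = -5057 kW
Heat removed = 303420 kJ/min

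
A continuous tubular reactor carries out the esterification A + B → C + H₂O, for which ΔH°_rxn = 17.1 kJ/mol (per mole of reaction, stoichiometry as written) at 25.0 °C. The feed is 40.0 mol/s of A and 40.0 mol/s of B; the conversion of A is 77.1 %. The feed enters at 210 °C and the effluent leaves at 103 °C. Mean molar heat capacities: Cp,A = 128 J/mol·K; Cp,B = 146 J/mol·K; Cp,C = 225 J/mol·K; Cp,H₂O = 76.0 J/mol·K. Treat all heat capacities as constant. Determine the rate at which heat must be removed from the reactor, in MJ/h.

Extent of reaction ξ = 0.771 × 40.0 = 30.84 mol/s
Reaction term: ξ·ΔH°_rxn = 30.84 × 17.1 = 527.36 kJ/s
Sensible, feed 210→25 °C: -2027.6 kJ/s
Outlet flows (mol/s): A 9.16, B 9.16, C 30.84, H₂O 30.84
Sensible, products 25→103 °C: 919.83 kJ/s
Q = ΔH = -580.41 kJ/s = -580.41 kW
Heat removed = 2089.5 MJ/h

Q_out = 2090 MJ/h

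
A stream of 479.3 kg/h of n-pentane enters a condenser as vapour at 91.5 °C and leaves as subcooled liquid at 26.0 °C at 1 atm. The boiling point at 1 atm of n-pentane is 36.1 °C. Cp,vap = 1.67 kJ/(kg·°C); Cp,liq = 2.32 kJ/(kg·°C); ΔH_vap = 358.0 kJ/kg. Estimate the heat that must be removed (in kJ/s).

vapour 91.5→36.1 °C: -92.518 kJ/kg
condensation at 36.1 °C: -358 kJ/kg
liquid 36.1→26.0 °C: -23.432 kJ/kg
Δh = -92.518 + -358 + -23.432 = -473.95 kJ/kg
Q = ṁ·Δh = 479.3 kg/h × -473.95 kJ/kg = -227160 kJ/h
|Q| = 63.101 kW

Q_c = 63.1 kJ/s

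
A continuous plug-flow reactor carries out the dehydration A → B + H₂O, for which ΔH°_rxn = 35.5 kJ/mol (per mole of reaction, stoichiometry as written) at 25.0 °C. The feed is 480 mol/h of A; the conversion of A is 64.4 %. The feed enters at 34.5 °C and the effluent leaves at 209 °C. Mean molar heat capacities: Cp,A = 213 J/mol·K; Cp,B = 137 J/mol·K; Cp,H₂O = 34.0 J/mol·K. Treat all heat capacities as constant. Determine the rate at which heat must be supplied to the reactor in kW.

Q_in = 7.34 kW

Extent of reaction ξ = 0.644 × 480 = 309.12 mol/h
Reaction term: ξ·ΔH°_rxn = 309.12 × 35.5 = 10974 kJ/h
Sensible, feed 34.5→25 °C: -971.28 kJ/h
Outlet flows (mol/h): A 170.88, B 309.12, H₂O 309.12
Sensible, products 25→209 °C: 16423 kJ/h
Q = ΔH = 26426 kJ/h = 7.3405 kW
Heat supplied = 7.3405 kW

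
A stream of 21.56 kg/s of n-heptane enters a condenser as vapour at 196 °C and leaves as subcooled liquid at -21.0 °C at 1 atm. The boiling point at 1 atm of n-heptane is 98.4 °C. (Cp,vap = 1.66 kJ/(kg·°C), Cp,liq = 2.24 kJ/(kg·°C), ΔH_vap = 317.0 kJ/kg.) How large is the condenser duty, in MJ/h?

Q_c = 57900 MJ/h

vapour 196→98.4 °C: -162.02 kJ/kg
condensation at 98.4 °C: -317 kJ/kg
liquid 98.4→-21.0 °C: -267.46 kJ/kg
Δh = -162.02 + -317 + -267.46 = -746.47 kJ/kg
Q = ṁ·Δh = 21.56 kg/s × -746.47 kJ/kg = -16094 kJ/s
|Q| = 16094 kW = 57938 MJ/h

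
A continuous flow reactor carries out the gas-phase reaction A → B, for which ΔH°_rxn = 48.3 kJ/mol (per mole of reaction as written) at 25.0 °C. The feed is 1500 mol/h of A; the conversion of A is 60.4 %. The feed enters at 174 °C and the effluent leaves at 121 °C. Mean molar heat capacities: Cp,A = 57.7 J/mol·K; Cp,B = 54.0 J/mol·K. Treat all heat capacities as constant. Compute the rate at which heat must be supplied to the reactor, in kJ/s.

Q_in = 10.8 kJ/s

Extent of reaction ξ = 0.604 × 1500 = 906 mol/h
Reaction term: ξ·ΔH°_rxn = 906 × 48.3 = 43760 kJ/h
Sensible, feed 174→25 °C: -12896 kJ/h
Outlet flows (mol/h): A 594, B 906
Sensible, products 25→121 °C: 7987 kJ/h
Q = ΔH = 38851 kJ/h = 10.792 kW
Heat supplied = 10.792 kJ/s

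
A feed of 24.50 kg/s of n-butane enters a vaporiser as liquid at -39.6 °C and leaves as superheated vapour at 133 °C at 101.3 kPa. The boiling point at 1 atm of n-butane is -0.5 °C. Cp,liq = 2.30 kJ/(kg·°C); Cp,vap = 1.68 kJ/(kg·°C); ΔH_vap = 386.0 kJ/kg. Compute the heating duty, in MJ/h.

liquid -39.6→-0.5 °C: 89.93 kJ/kg
vaporisation at -0.5 °C: 386 kJ/kg
vapour -0.5→133 °C: 224.28 kJ/kg
Δh = 89.93 + 386 + 224.28 = 700.21 kJ/kg
Q = ṁ·Δh = 24.50 kg/s × 700.21 kJ/kg = 17155 kJ/s
|Q| = 17155 kW = 61759 MJ/h

Q = 61800 MJ/h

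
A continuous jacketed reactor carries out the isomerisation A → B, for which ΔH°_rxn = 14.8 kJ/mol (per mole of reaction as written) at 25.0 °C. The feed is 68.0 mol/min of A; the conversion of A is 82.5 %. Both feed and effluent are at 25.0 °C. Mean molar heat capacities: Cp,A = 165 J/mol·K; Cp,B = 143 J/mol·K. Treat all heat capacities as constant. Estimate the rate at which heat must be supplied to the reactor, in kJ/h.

Extent of reaction ξ = 0.825 × 68.0 = 56.1 mol/min
Reaction term: ξ·ΔH°_rxn = 56.1 × 14.8 = 830.28 kJ/min
Q = ΔH = 830.28 kJ/min = 13.838 kW
Heat supplied = 49817 kJ/h

Q_in = 49800 kJ/h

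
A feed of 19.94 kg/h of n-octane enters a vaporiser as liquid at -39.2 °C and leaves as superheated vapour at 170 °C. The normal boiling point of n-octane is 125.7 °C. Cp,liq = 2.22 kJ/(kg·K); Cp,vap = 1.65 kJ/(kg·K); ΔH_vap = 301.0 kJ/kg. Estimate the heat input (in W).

Q = 4100 W

liquid -39.2→125.7 °C: 366.08 kJ/kg
vaporisation at 125.7 °C: 301 kJ/kg
vapour 125.7→170 °C: 73.095 kJ/kg
Δh = 366.08 + 301 + 73.095 = 740.17 kJ/kg
Q = ṁ·Δh = 19.94 kg/h × 740.17 kJ/kg = 14759 kJ/h
|Q| = 4.0997 kW = 4099.7 W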